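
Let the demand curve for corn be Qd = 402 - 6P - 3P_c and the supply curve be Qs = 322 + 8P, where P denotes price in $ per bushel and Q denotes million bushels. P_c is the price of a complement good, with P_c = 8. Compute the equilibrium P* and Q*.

With P_c = 8, demand is Qd = 378 - 6P.
The market clears where 378 - 6P = 322 + 8P. Rearranging, 14P = 56, hence P* = 4.
Then Q* = 378 - 6(4) = 354.

P* = 4, Q* = 354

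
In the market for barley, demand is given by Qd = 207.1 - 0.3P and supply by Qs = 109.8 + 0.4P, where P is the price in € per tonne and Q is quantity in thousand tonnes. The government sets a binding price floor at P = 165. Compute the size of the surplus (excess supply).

With P fixed at 165, quantity demanded is 157.6 and quantity supplied is 175.8.
Surplus = Qs - Qd = 175.8 - 157.6 = 18.2.

Surplus = 18.2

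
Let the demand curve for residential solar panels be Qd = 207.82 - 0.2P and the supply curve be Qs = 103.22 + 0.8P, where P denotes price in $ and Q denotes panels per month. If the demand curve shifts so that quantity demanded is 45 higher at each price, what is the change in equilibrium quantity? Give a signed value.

ΔQ = 36

Set Qd = Qs: 207.82 - 0.2P = 103.22 + 0.8P, so 104.6 = P and P* = 104.6.
Substitute back: Q* = 207.82 - 0.2(104.6) = 186.9.
After the shift, demand is Qd = 252.82 - 0.2P.
The new intersection has 149.6 = P, i.e. P = 149.6, Q = 222.9.
ΔQ = 222.9 - 186.9 = 36.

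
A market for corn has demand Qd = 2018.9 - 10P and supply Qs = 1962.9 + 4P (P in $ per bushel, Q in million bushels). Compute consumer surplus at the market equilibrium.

Consumer surplus = 195802.2605

Equating demand and supply, 2018.9 - 10P = 1962.9 + 4P gives 14P = 56, so P* = 4.
Substitute back: Q* = 2018.9 - 10(4) = 1978.9.
Demand choke price (Qd = 0): P = 2018.9/10 = 201.89. Consumer surplus = ½ × (201.89 - 4) × 1978.9 = 195802.2605.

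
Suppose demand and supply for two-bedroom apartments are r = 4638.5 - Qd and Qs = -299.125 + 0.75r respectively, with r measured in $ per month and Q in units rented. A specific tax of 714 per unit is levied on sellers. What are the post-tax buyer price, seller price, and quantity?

r_b = 3127.5, r_s = 2413.5, Q = 1511

Solving each curve for Q: Qd = 4638.5 - r.
Sellers keep r_s = r_b - 714 per unit, so supply in terms of the buyer price is Qs = -834.625 + 0.75r_b.
Equate demand and the shifted supply: 4638.5 - r_b = -834.625 + 0.75r_b, giving 1.75r_b = 5473.125, so r_b = 3127.5.
So r_s = 2413.5 and the quantity traded is Q = 4638.5 - 3127.5 = 1511.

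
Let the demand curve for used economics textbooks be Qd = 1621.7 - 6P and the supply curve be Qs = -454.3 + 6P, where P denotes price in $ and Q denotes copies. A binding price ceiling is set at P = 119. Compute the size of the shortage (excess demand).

With P fixed at 119, quantity demanded is 907.7 and quantity supplied is 259.7.
Shortage = Qd - Qs = 907.7 - 259.7 = 648.

Shortage = 648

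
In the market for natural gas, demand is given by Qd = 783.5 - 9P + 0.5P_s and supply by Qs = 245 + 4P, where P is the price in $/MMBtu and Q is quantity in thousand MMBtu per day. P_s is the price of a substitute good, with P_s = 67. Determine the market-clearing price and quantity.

With P_s = 67, demand is Qd = 817 - 9P.
The market clears where 817 - 9P = 245 + 4P. Rearranging, 13P = 572, hence P* = 44.
From the demand curve, Q* = 817 - 9(44) = 421.

P* = 44, Q* = 421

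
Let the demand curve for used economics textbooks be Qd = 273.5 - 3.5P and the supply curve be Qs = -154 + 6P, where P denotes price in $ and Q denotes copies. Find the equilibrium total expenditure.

The market clears where 273.5 - 3.5P = -154 + 6P. Rearranging, 9.5P = 427.5, hence P* = 45.
Then Q* = 273.5 - 3.5(45) = 116.
Total expenditure = P* × Q* = 45 × 116 = 5220.

Total expenditure = 5220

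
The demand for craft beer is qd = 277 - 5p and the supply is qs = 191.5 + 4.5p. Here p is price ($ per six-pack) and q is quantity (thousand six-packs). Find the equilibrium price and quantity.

The market clears where 277 - 5p = 191.5 + 4.5p. Rearranging, 9.5p = 85.5, hence p* = 9.
Plugging p* into demand: q* = 277 - 5(9) = 232.

p* = 9, q* = 232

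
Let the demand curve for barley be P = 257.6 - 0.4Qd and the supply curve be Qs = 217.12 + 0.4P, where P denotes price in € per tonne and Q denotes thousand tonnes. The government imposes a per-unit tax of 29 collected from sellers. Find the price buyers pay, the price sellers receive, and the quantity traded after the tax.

P_b = 151.2, P_s = 122.2, Q = 266

Inverting to quantity form: Qd = 644 - 2.5P.
The tax drives a wedge P_b - P_s = 29. Substituting P_s = P_b - 29 into supply: Qs = 205.52 + 0.4P_b.
Set Qd = Qs: 644 - 2.5P_b = 205.52 + 0.4P_b, so 438.48 = 2.9P_b and P_b = 151.2.
Then P_s = 151.2 - 29 = 122.2 and Q = 644 - 2.5(151.2) = 266.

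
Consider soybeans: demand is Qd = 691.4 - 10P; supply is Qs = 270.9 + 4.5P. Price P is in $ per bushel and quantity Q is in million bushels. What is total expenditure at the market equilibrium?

Total expenditure = 11640.6

Set Qd = Qs: 691.4 - 10P = 270.9 + 4.5P, so 420.5 = 14.5P and P* = 29.
Substitute back: Q* = 691.4 - 10(29) = 401.4.
Total expenditure = P* × Q* = 29 × 401.4 = 11640.6.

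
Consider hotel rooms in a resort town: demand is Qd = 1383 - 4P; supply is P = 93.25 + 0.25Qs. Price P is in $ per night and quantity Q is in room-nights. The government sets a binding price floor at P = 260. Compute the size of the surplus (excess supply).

Surplus = 324

Inverting to quantity form: Qs = -373 + 4P.
With P fixed at 260, quantity demanded is 343 and quantity supplied is 667.
Surplus = Qs - Qd = 667 - 343 = 324.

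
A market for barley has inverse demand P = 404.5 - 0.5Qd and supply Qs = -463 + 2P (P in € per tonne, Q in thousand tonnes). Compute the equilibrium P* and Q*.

Solving each curve for Q: Qd = 809 - 2P.
The market clears where 809 - 2P = -463 + 2P. Rearranging, 4P = 1272, hence P* = 318.
Substitute back: Q* = 809 - 2(318) = 173.

P* = 318, Q* = 173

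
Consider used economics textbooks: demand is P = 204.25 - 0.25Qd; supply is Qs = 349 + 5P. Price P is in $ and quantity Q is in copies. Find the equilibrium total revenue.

Total revenue = 31668

Inverting to quantity form: Qd = 817 - 4P.
At equilibrium Qd = Qs, so 817 - 4P = 349 + 5P; collecting terms, 468 = 9P and P* = 52.
Substitute back: Q* = 817 - 4(52) = 609.
Total revenue = P* × Q* = 52 × 609 = 31668.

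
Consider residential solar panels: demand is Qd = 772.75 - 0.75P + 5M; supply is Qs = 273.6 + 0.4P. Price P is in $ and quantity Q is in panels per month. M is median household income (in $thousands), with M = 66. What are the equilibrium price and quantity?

With M = 66, demand is Qd = 1102.75 - 0.75P.
At equilibrium Qd = Qs, so 1102.75 - 0.75P = 273.6 + 0.4P; collecting terms, 829.15 = 1.15P and P* = 721.
Substitute back: Q* = 1102.75 - 0.75(721) = 562.

P* = 721, Q* = 562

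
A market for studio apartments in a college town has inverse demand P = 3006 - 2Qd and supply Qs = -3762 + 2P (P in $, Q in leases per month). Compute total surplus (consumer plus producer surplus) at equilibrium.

Inverting to quantity form: Qd = 1503 - 0.5P.
Set Qd = Qs: 1503 - 0.5P = -3762 + 2P, so 5265 = 2.5P and P* = 2106.
Substitute back: Q* = 1503 - 0.5(2106) = 450.
Demand choke price = 3006; supply choke price = 1881. CS = ½(3006 - 2106)(450) = 202500; PS = ½(2106 - 1881)(450) = 50625. Total surplus = 253125.

Total surplus = 253125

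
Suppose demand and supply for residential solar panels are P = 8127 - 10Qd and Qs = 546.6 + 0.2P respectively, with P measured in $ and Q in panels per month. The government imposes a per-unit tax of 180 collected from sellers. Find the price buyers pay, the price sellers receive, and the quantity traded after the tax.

Inverting to quantity form: Qd = 812.7 - 0.1P.
Sellers keep P_s = P_b - 180 per unit, so supply in terms of the buyer price is Qs = 510.6 + 0.2P_b.
Set Qd = Qs: 812.7 - 0.1P_b = 510.6 + 0.2P_b, so 302.1 = 0.3P_b and P_b = 1007.
So P_s = 827 and the quantity traded is Q = 812.7 - 0.1(1007) = 712.

P_b = 1007, P_s = 827, Q = 712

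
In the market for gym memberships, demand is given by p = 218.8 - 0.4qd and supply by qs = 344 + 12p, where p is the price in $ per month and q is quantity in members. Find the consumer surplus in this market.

Rewriting in direct form: qd = 547 - 2.5p.
Equating demand and supply, 547 - 2.5p = 344 + 12p gives 14.5p = 203, so p* = 14.
Plugging p* into demand: q* = 547 - 2.5(14) = 512.
Demand choke price (qd = 0): p = 547/2.5 = 218.8. Consumer surplus = ½ × (218.8 - 14) × 512 = 52428.8.

Consumer surplus = 52428.8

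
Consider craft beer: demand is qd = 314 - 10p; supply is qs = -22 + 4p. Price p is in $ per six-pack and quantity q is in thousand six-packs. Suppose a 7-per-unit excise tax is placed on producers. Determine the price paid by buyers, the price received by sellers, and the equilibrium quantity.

The tax drives a wedge p_b - p_s = 7. Substituting p_s = p_b - 7 into supply: qs = -50 + 4p_b.
Equate demand and the shifted supply: 314 - 10p_b = -50 + 4p_b, giving 14p_b = 364, so p_b = 26.
So p_s = 19 and the quantity traded is q = 314 - 10(26) = 54.

p_b = 26, p_s = 19, q = 54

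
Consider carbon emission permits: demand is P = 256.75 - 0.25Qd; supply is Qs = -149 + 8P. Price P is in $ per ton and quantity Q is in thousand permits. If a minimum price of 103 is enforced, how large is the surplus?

Rewriting in direct form: Qd = 1027 - 4P.
At P = 103: Qd = 615 and Qs = 675.
Surplus = Qs - Qd = 675 - 615 = 60.

Surplus = 60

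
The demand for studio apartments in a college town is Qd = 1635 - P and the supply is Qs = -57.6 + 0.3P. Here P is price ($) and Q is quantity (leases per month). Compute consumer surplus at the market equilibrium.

At equilibrium Qd = Qs, so 1635 - P = -57.6 + 0.3P; collecting terms, 1692.6 = 1.3P and P* = 1302.
Then Q* = 1635 - 1302 = 333.
Demand choke price (Qd = 0): P = 1635. Consumer surplus = ½ × (1635 - 1302) × 333 = 55444.5.

Consumer surplus = 55444.5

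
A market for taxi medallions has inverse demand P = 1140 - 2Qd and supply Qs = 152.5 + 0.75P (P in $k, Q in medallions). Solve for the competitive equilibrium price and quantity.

P* = 334, Q* = 403

Inverting to quantity form: Qd = 570 - 0.5P.
At equilibrium Qd = Qs, so 570 - 0.5P = 152.5 + 0.75P; collecting terms, 417.5 = 1.25P and P* = 334.
Then Q* = 570 - 0.5(334) = 403.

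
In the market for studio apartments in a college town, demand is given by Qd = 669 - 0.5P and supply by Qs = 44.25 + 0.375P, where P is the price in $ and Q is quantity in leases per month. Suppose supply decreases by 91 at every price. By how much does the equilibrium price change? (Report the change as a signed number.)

ΔP = 104

Set Qd = Qs: 669 - 0.5P = 44.25 + 0.375P, so 624.75 = 0.875P and P* = 714.
Then Q* = 669 - 0.5(714) = 312.
After the shift, supply is Qs = -46.75 + 0.375P.
Re-solving, 0.875P = 715.75 gives P = 818 and Q = 260.
ΔP = 818 - 714 = 104.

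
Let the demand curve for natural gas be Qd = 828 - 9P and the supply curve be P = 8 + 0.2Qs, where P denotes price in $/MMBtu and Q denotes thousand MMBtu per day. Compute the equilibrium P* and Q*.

P* = 62, Q* = 270

Rewriting in direct form: Qs = -40 + 5P.
Equating demand and supply, 828 - 9P = -40 + 5P gives 14P = 868, so P* = 62.
Plugging P* into demand: Q* = 828 - 9(62) = 270.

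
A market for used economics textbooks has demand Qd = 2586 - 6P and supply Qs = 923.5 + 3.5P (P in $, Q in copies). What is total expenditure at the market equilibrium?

Equating demand and supply, 2586 - 6P = 923.5 + 3.5P gives 9.5P = 1662.5, so P* = 175.
Substitute back: Q* = 2586 - 6(175) = 1536.
Total expenditure = P* × Q* = 175 × 1536 = 268800.

Total expenditure = 268800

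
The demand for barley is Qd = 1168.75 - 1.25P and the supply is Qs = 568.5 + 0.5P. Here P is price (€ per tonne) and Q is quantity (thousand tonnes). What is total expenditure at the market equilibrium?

Total expenditure = 253820

Set Qd = Qs: 1168.75 - 1.25P = 568.5 + 0.5P, so 600.25 = 1.75P and P* = 343.
Plugging P* into demand: Q* = 1168.75 - 1.25(343) = 740.
Total expenditure = P* × Q* = 343 × 740 = 253820.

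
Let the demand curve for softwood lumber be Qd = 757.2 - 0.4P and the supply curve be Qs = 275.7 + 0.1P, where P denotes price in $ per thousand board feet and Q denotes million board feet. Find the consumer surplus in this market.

Consumer surplus = 172980

At equilibrium Qd = Qs, so 757.2 - 0.4P = 275.7 + 0.1P; collecting terms, 481.5 = 0.5P and P* = 963.
Then Q* = 757.2 - 0.4(963) = 372.
Demand choke price (Qd = 0): P = 757.2/0.4 = 1893. Consumer surplus = ½ × (1893 - 963) × 372 = 172980.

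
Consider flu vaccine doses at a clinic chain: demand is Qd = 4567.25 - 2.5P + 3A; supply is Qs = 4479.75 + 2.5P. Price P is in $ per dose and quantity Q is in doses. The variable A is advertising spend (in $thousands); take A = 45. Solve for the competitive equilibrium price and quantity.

P* = 44.5, Q* = 4591

With A = 45, demand is Qd = 4702.25 - 2.5P.
Set Qd = Qs: 4702.25 - 2.5P = 4479.75 + 2.5P, so 222.5 = 5P and P* = 44.5.
Substitute back: Q* = 4702.25 - 2.5(44.5) = 4591.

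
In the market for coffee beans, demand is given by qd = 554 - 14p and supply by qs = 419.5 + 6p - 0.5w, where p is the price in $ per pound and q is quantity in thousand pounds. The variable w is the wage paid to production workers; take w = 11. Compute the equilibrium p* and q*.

p* = 7, q* = 456

With w = 11, supply is qs = 414 + 6p.
At equilibrium qd = qs, so 554 - 14p = 414 + 6p; collecting terms, 140 = 20p and p* = 7.
Plugging p* into demand: q* = 554 - 14(7) = 456.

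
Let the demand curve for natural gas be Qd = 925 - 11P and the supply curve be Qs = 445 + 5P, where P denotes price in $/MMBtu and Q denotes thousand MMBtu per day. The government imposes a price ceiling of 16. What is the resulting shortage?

Evaluating both curves at the ceiling price 16 gives Qd = 749, Qs = 525.
Shortage = Qd - Qs = 749 - 525 = 224.

Shortage = 224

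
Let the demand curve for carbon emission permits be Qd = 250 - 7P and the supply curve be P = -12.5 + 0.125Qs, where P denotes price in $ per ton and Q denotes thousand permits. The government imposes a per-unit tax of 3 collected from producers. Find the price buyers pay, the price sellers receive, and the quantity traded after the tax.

Inverting to quantity form: Qs = 100 + 8P.
The tax drives a wedge P_b - P_s = 3. Substituting P_s = P_b - 3 into supply: Qs = 76 + 8P_b.
Equate demand and the shifted supply: 250 - 7P_b = 76 + 8P_b, giving 15P_b = 174, so P_b = 11.6.
So P_s = 8.6 and the quantity traded is Q = 250 - 7(11.6) = 168.8.

P_b = 11.6, P_s = 8.6, Q = 168.8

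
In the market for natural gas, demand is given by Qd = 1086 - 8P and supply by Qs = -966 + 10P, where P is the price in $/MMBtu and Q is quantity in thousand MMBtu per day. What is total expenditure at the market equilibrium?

The market clears where 1086 - 8P = -966 + 10P. Rearranging, 18P = 2052, hence P* = 114.
From the demand curve, Q* = 1086 - 8(114) = 174.
Total expenditure = P* × Q* = 114 × 174 = 19836.

Total expenditure = 19836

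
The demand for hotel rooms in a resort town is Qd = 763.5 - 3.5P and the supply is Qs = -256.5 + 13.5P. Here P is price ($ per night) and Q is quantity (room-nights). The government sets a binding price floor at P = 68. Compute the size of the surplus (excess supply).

Evaluating both curves at the floor price 68 gives Qd = 525.5, Qs = 661.5.
Surplus = Qs - Qd = 661.5 - 525.5 = 136.

Surplus = 136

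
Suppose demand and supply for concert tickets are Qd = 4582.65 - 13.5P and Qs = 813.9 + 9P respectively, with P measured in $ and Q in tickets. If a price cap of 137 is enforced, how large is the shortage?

At P = 137: Qd = 2733.15 and Qs = 2046.9.
Shortage = Qd - Qs = 2733.15 - 2046.9 = 686.25.

Shortage = 686.25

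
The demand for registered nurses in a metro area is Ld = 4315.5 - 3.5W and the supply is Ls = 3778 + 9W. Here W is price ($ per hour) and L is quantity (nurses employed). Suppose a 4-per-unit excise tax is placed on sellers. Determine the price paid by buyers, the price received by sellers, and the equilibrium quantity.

W_b = 45.88, W_s = 41.88, L = 4154.92

Sellers keep W_s = W_b - 4 per unit, so supply in terms of the buyer price is Ls = 3742 + 9W_b.
Equate demand and the shifted supply: 4315.5 - 3.5W_b = 3742 + 9W_b, giving 12.5W_b = 573.5, so W_b = 45.88.
Then W_s = 45.88 - 4 = 41.88 and L = 4315.5 - 3.5(45.88) = 4154.92.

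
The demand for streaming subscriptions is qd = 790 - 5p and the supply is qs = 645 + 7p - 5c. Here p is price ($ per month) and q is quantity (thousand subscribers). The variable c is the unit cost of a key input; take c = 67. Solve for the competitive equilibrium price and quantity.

p* = 40, q* = 590

With c = 67, supply is qs = 310 + 7p.
Set qd = qs: 790 - 5p = 310 + 7p, so 480 = 12p and p* = 40.
From the demand curve, q* = 790 - 5(40) = 590.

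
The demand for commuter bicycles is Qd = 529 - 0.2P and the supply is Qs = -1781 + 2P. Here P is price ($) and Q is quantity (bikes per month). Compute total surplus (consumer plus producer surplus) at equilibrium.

Set Qd = Qs: 529 - 0.2P = -1781 + 2P, so 2310 = 2.2P and P* = 1050.
Then Q* = 529 - 0.2(1050) = 319.
Demand choke price = 2645; supply choke price = 890.5. CS = ½(2645 - 1050)(319) = 254402.5; PS = ½(1050 - 890.5)(319) = 25440.25. Total surplus = 279842.75.

Total surplus = 279842.75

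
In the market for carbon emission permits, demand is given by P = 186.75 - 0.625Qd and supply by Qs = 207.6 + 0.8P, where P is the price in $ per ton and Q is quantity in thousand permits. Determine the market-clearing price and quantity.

Inverting to quantity form: Qd = 298.8 - 1.6P.
Equating demand and supply, 298.8 - 1.6P = 207.6 + 0.8P gives 2.4P = 91.2, so P* = 38.
Substitute back: Q* = 298.8 - 1.6(38) = 238.

P* = 38, Q* = 238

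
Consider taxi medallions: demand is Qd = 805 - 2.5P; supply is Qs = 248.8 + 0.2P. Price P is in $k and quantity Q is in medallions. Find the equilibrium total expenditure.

The market clears where 805 - 2.5P = 248.8 + 0.2P. Rearranging, 2.7P = 556.2, hence P* = 206.
From the demand curve, Q* = 805 - 2.5(206) = 290.
Total expenditure = P* × Q* = 206 × 290 = 59740.

Total expenditure = 59740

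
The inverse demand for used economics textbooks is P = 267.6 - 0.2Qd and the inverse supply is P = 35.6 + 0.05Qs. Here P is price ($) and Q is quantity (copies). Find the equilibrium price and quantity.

Solving each curve for Q: Qd = 1338 - 5P and Qs = -712 + 20P.
The market clears where 1338 - 5P = -712 + 20P. Rearranging, 25P = 2050, hence P* = 82.
Substitute back: Q* = 1338 - 5(82) = 928.

P* = 82, Q* = 928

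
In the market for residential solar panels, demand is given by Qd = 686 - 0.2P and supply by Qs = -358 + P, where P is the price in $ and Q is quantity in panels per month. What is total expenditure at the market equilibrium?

Total expenditure = 445440

The market clears where 686 - 0.2P = -358 + P. Rearranging, 1.2P = 1044, hence P* = 870.
Then Q* = 686 - 0.2(870) = 512.
Total expenditure = P* × Q* = 870 × 512 = 445440.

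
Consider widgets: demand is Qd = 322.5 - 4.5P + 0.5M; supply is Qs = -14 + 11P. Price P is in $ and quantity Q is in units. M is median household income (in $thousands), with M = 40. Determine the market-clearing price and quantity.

P* = 23, Q* = 239

With M = 40, demand is Qd = 342.5 - 4.5P.
Equating demand and supply, 342.5 - 4.5P = -14 + 11P gives 15.5P = 356.5, so P* = 23.
From the demand curve, Q* = 342.5 - 4.5(23) = 239.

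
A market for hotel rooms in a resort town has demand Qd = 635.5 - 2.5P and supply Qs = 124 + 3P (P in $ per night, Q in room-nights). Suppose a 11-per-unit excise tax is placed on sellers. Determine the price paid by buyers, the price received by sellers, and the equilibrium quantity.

With a tax of 11 on sellers, they supply based on the net price P_s = P_b - 11, so Qs = 91 + 3P_b.
Market clearing requires 635.5 - 2.5P_b = 91 + 3P_b; hence 544.5 = 5.5P_b and P_b = 99.
Then P_s = 99 - 11 = 88 and Q = 635.5 - 2.5(99) = 388.

P_b = 99, P_s = 88, Q = 388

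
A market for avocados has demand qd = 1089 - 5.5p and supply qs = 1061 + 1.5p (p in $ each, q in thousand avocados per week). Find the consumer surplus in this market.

Set qd = qs: 1089 - 5.5p = 1061 + 1.5p, so 28 = 7p and p* = 4.
Plugging p* into demand: q* = 1089 - 5.5(4) = 1067.
Demand choke price (qd = 0): p = 1089/5.5 = 198. Consumer surplus = ½ × (198 - 4) × 1067 = 103499.

Consumer surplus = 103499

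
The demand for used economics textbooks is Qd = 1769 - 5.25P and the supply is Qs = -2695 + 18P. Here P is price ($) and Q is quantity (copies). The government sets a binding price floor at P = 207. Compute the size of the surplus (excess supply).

Surplus = 348.75

At P = 207: Qd = 682.25 and Qs = 1031.
Surplus = Qs - Qd = 1031 - 682.25 = 348.75.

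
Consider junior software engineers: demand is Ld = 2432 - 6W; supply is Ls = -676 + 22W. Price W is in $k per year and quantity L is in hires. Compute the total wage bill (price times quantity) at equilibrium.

The total wage bill = 196026

Equating demand and supply, 2432 - 6W = -676 + 22W gives 28W = 3108, so W* = 111.
Then L* = 2432 - 6(111) = 1766.
The total wage bill = W* × L* = 111 × 1766 = 196026.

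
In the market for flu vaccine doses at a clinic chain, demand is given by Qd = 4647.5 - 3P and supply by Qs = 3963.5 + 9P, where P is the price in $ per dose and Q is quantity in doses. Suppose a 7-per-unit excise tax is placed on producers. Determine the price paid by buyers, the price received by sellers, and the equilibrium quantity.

The tax drives a wedge P_b - P_s = 7. Substituting P_s = P_b - 7 into supply: Qs = 3900.5 + 9P_b.
Set Qd = Qs: 4647.5 - 3P_b = 3900.5 + 9P_b, so 747 = 12P_b and P_b = 62.25.
Then P_s = 62.25 - 7 = 55.25 and Q = 4647.5 - 3(62.25) = 4460.75.

P_b = 62.25, P_s = 55.25, Q = 4460.75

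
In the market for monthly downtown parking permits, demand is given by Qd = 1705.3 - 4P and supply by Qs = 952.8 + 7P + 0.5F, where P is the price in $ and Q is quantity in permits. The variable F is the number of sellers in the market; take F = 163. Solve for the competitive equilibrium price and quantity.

P* = 61, Q* = 1461.3

With F = 163, supply is Qs = 1034.3 + 7P.
Equating demand and supply, 1705.3 - 4P = 1034.3 + 7P gives 11P = 671, so P* = 61.
Then Q* = 1705.3 - 4(61) = 1461.3.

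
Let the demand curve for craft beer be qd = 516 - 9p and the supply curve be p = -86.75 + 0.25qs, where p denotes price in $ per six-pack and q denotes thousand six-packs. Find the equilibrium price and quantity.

In direct form, qs = 347 + 4p.
At equilibrium qd = qs, so 516 - 9p = 347 + 4p; collecting terms, 169 = 13p and p* = 13.
Substitute back: q* = 516 - 9(13) = 399.

p* = 13, q* = 399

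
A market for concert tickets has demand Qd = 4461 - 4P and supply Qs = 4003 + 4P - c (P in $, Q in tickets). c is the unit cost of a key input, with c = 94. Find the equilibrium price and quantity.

With c = 94, supply is Qs = 3909 + 4P.
The market clears where 4461 - 4P = 3909 + 4P. Rearranging, 8P = 552, hence P* = 69.
Substitute back: Q* = 4461 - 4(69) = 4185.

P* = 69, Q* = 4185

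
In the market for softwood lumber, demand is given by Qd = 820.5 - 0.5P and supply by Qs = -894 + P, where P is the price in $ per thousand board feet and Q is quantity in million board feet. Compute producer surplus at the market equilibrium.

Equating demand and supply, 820.5 - 0.5P = -894 + P gives 1.5P = 1714.5, so P* = 1143.
Plugging P* into demand: Q* = 820.5 - 0.5(1143) = 249.
Supply choke price (Qs = 0): P = 894. Producer surplus = ½ × (1143 - 894) × 249 = 31000.5.

Producer surplus = 31000.5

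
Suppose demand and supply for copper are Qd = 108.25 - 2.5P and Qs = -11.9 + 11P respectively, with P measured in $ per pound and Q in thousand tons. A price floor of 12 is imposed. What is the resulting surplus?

Surplus = 41.85

Evaluating both curves at the floor price 12 gives Qd = 78.25, Qs = 120.1.
Surplus = Qs - Qd = 120.1 - 78.25 = 41.85.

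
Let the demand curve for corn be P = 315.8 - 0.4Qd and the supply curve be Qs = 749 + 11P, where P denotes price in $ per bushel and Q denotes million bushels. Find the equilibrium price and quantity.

Inverting to quantity form: Qd = 789.5 - 2.5P.
Equating demand and supply, 789.5 - 2.5P = 749 + 11P gives 13.5P = 40.5, so P* = 3.
Then Q* = 789.5 - 2.5(3) = 782.

P* = 3, Q* = 782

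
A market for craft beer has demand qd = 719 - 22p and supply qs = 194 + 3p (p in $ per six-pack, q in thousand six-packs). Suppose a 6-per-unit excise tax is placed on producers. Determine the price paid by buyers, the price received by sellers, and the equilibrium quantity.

p_b = 21.72, p_s = 15.72, q = 241.16

Producers keep p_s = p_b - 6 per unit, so supply in terms of the buyer price is qs = 176 + 3p_b.
Market clearing requires 719 - 22p_b = 176 + 3p_b; hence 543 = 25p_b and p_b = 21.72.
So p_s = 15.72 and the quantity traded is q = 719 - 22(21.72) = 241.16.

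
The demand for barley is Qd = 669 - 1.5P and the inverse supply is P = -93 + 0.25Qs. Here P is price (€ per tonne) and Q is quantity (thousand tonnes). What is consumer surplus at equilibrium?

Rewriting in direct form: Qs = 372 + 4P.
At equilibrium Qd = Qs, so 669 - 1.5P = 372 + 4P; collecting terms, 297 = 5.5P and P* = 54.
Then Q* = 669 - 1.5(54) = 588.
Demand choke price (Qd = 0): P = 669/1.5 = 446. Consumer surplus = ½ × (446 - 54) × 588 = 115248.

Consumer surplus = 115248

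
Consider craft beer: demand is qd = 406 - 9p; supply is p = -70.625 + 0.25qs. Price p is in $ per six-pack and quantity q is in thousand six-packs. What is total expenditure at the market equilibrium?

Rewriting in direct form: qs = 282.5 + 4p.
At equilibrium qd = qs, so 406 - 9p = 282.5 + 4p; collecting terms, 123.5 = 13p and p* = 9.5.
Then q* = 406 - 9(9.5) = 320.5.
Total expenditure = p* × q* = 9.5 × 320.5 = 3044.75.

Total expenditure = 3044.75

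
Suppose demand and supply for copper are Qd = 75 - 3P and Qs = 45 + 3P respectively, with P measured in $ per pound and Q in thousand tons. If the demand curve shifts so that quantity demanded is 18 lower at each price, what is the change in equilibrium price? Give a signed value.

Equating demand and supply, 75 - 3P = 45 + 3P gives 6P = 30, so P* = 5.
Then Q* = 75 - 3(5) = 60.
After the shift, demand is Qd = 57 - 3P.
Re-solving, 6P = 12 gives P = 2 and Q = 51.
ΔP = 2 - 5 = -3.

ΔP = -3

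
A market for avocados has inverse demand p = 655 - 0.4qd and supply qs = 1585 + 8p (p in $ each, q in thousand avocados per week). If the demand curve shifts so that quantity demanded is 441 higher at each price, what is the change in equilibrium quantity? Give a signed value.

Δq = 336

Solving each curve for q: qd = 1637.5 - 2.5p.
At equilibrium qd = qs, so 1637.5 - 2.5p = 1585 + 8p; collecting terms, 52.5 = 10.5p and p* = 5.
Plugging p* into demand: q* = 1637.5 - 2.5(5) = 1625.
After the shift, demand is qd = 2078.5 - 2.5p.
New equilibrium: 493.5 = 10.5p, so p = 47 and q = 1961.
Δq = 1961 - 1625 = 336.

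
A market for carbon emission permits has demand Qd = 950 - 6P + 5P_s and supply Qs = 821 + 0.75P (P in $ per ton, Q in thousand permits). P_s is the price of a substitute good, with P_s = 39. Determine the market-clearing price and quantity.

With P_s = 39, demand is Qd = 1145 - 6P.
At equilibrium Qd = Qs, so 1145 - 6P = 821 + 0.75P; collecting terms, 324 = 6.75P and P* = 48.
From the demand curve, Q* = 1145 - 6(48) = 857.

P* = 48, Q* = 857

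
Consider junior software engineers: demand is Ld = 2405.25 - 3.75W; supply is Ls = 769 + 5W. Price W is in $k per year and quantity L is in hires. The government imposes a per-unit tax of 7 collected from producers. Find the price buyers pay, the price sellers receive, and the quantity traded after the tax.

W_b = 191, W_s = 184, L = 1689

Producers keep W_s = W_b - 7 per unit, so supply in terms of the buyer price is Ls = 734 + 5W_b.
Equate demand and the shifted supply: 2405.25 - 3.75W_b = 734 + 5W_b, giving 8.75W_b = 1671.25, so W_b = 191.
Then W_s = 191 - 7 = 184 and L = 2405.25 - 3.75(191) = 1689.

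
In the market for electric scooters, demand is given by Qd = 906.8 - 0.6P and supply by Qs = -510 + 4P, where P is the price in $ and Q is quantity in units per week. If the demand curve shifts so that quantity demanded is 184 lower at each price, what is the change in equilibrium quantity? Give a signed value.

ΔQ = -160

Equating demand and supply, 906.8 - 0.6P = -510 + 4P gives 4.6P = 1416.8, so P* = 308.
From the demand curve, Q* = 906.8 - 0.6(308) = 722.
After the shift, demand is Qd = 722.8 - 0.6P.
New equilibrium: 1232.8 = 4.6P, so P = 268 and Q = 562.
ΔQ = 562 - 722 = -160.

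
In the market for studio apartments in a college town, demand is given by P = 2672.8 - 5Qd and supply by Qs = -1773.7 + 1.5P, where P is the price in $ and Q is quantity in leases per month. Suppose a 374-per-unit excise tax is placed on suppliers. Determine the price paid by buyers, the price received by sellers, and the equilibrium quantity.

P_b = 1687.8, P_s = 1313.8, Q = 197

Rewriting in direct form: Qd = 534.56 - 0.2P.
Suppliers keep P_s = P_b - 374 per unit, so supply in terms of the buyer price is Qs = -2334.7 + 1.5P_b.
Equate demand and the shifted supply: 534.56 - 0.2P_b = -2334.7 + 1.5P_b, giving 1.7P_b = 2869.26, so P_b = 1687.8.
Then P_s = 1687.8 - 374 = 1313.8 and Q = 534.56 - 0.2(1687.8) = 197.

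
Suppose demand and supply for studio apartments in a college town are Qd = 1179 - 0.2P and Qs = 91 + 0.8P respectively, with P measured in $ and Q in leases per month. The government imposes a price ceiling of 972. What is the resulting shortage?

At P = 972: Qd = 984.6 and Qs = 868.6.
Shortage = Qd - Qs = 984.6 - 868.6 = 116.

Shortage = 116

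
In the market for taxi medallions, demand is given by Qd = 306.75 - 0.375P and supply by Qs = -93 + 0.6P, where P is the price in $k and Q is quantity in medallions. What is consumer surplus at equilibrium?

At equilibrium Qd = Qs, so 306.75 - 0.375P = -93 + 0.6P; collecting terms, 399.75 = 0.975P and P* = 410.
Plugging P* into demand: Q* = 306.75 - 0.375(410) = 153.
Demand choke price (Qd = 0): P = 306.75/0.375 = 818. Consumer surplus = ½ × (818 - 410) × 153 = 31212.

Consumer surplus = 31212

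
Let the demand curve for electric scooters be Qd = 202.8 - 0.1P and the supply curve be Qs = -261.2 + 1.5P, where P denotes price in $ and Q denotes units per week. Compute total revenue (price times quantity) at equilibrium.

Set Qd = Qs: 202.8 - 0.1P = -261.2 + 1.5P, so 464 = 1.6P and P* = 290.
Substitute back: Q* = 202.8 - 0.1(290) = 173.8.
Total revenue = P* × Q* = 290 × 173.8 = 50402.

Total revenue = 50402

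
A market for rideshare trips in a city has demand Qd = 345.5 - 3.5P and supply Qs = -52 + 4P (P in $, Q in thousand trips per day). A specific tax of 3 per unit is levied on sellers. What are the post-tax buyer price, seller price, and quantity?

With a tax of 3 on sellers, they supply based on the net price P_s = P_b - 3, so Qs = -64 + 4P_b.
Equate demand and the shifted supply: 345.5 - 3.5P_b = -64 + 4P_b, giving 7.5P_b = 409.5, so P_b = 54.6.
Then P_s = 54.6 - 3 = 51.6 and Q = 345.5 - 3.5(54.6) = 154.4.

P_b = 54.6, P_s = 51.6, Q = 154.4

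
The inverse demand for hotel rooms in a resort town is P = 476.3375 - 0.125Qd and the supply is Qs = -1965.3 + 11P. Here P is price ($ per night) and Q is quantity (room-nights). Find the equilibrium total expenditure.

Solving each curve for Q: Qd = 3810.7 - 8P.
Set Qd = Qs: 3810.7 - 8P = -1965.3 + 11P, so 5776 = 19P and P* = 304.
Then Q* = 3810.7 - 8(304) = 1378.7.
Total expenditure = P* × Q* = 304 × 1378.7 = 419124.8.

Total expenditure = 419124.8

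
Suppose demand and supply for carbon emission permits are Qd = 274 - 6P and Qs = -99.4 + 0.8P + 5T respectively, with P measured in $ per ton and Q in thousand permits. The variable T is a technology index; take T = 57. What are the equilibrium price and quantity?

P* = 13, Q* = 196

With T = 57, supply is Qs = 185.6 + 0.8P.
The market clears where 274 - 6P = 185.6 + 0.8P. Rearranging, 6.8P = 88.4, hence P* = 13.
Substitute back: Q* = 274 - 6(13) = 196.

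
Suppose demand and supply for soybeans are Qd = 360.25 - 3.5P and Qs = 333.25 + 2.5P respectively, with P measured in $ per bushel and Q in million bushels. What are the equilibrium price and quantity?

P* = 4.5, Q* = 344.5

The market clears where 360.25 - 3.5P = 333.25 + 2.5P. Rearranging, 6P = 27, hence P* = 4.5.
Then Q* = 360.25 - 3.5(4.5) = 344.5.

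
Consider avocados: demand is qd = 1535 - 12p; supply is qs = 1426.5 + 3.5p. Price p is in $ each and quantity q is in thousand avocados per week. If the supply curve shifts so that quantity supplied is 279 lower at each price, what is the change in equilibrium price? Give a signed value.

Δp = 18

At equilibrium qd = qs, so 1535 - 12p = 1426.5 + 3.5p; collecting terms, 108.5 = 15.5p and p* = 7.
Plugging p* into demand: q* = 1535 - 12(7) = 1451.
After the shift, supply is qs = 1147.5 + 3.5p.
Re-solving, 15.5p = 387.5 gives p = 25 and q = 1235.
Δp = 25 - 7 = 18.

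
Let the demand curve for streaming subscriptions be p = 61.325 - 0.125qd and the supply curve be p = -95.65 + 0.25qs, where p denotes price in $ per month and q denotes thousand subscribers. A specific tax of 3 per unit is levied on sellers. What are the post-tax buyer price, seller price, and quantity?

p_b = 10, p_s = 7, q = 410.6

Solving each curve for q: qd = 490.6 - 8p and qs = 382.6 + 4p.
With a tax of 3 on sellers, they supply based on the net price p_s = p_b - 3, so qs = 370.6 + 4p_b.
Set qd = qs: 490.6 - 8p_b = 370.6 + 4p_b, so 120 = 12p_b and p_b = 10.
So p_s = 7 and the quantity traded is q = 490.6 - 8(10) = 410.6.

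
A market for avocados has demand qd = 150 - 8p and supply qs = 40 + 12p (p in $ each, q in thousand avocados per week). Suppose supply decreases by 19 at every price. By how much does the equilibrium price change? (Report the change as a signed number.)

At equilibrium qd = qs, so 150 - 8p = 40 + 12p; collecting terms, 110 = 20p and p* = 5.5.
Substitute back: q* = 150 - 8(5.5) = 106.
After the shift, supply is qs = 21 + 12p.
Re-solving, 20p = 129 gives p = 6.45 and q = 98.4.
Δp = 6.45 - 5.5 = 0.95.

Δp = 0.95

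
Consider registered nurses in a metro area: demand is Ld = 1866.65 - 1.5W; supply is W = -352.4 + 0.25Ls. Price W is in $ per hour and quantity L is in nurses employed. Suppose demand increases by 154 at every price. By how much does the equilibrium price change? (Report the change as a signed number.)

Inverting to quantity form: Ls = 1409.6 + 4W.
Set Ld = Ls: 1866.65 - 1.5W = 1409.6 + 4W, so 457.05 = 5.5W and W* = 83.1.
From the demand curve, L* = 1866.65 - 1.5(83.1) = 1742.
After the shift, demand is Ld = 2020.65 - 1.5W.
New equilibrium: 611.05 = 5.5W, so W = 111.1 and L = 1854.
ΔW = 111.1 - 83.1 = 28.

ΔW = 28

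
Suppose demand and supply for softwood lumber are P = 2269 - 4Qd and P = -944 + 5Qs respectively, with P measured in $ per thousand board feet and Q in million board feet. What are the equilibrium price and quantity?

Solving each curve for Q: Qd = 567.25 - 0.25P and Qs = 188.8 + 0.2P.
At equilibrium Qd = Qs, so 567.25 - 0.25P = 188.8 + 0.2P; collecting terms, 378.45 = 0.45P and P* = 841.
From the demand curve, Q* = 567.25 - 0.25(841) = 357.

P* = 841, Q* = 357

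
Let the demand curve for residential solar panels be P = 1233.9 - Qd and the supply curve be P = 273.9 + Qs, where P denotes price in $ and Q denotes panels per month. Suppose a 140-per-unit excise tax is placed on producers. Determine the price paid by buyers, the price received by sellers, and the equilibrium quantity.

P_b = 823.9, P_s = 683.9, Q = 410

Solving each curve for Q: Qd = 1233.9 - P and Qs = -273.9 + P.
Producers keep P_s = P_b - 140 per unit, so supply in terms of the buyer price is Qs = -413.9 + P_b.
Set Qd = Qs: 1233.9 - P_b = -413.9 + P_b, so 1647.8 = 2P_b and P_b = 823.9.
So P_s = 683.9 and the quantity traded is Q = 1233.9 - 823.9 = 410.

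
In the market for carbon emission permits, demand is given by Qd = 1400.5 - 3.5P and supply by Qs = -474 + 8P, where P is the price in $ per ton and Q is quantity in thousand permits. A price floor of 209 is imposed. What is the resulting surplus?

Surplus = 529

At P = 209: Qd = 669 and Qs = 1198.
Surplus = Qs - Qd = 1198 - 669 = 529.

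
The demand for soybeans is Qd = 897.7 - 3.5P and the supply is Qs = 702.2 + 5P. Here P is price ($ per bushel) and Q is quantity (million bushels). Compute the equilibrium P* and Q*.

P* = 23, Q* = 817.2

Set Qd = Qs: 897.7 - 3.5P = 702.2 + 5P, so 195.5 = 8.5P and P* = 23.
Substitute back: Q* = 897.7 - 3.5(23) = 817.2.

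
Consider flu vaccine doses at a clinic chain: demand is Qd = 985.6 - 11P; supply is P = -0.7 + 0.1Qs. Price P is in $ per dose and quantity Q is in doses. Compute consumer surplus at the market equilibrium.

Inverting to quantity form: Qs = 7 + 10P.
Equating demand and supply, 985.6 - 11P = 7 + 10P gives 21P = 978.6, so P* = 46.6.
Plugging P* into demand: Q* = 985.6 - 11(46.6) = 473.
Demand choke price (Qd = 0): P = 985.6/11 = 89.6. Consumer surplus = ½ × (89.6 - 46.6) × 473 = 10169.5.

Consumer surplus = 10169.5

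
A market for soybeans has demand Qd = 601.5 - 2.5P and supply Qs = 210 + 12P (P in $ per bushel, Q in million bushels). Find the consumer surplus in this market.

Consumer surplus = 57031.2

Set Qd = Qs: 601.5 - 2.5P = 210 + 12P, so 391.5 = 14.5P and P* = 27.
Then Q* = 601.5 - 2.5(27) = 534.
Demand choke price (Qd = 0): P = 601.5/2.5 = 240.6. Consumer surplus = ½ × (240.6 - 27) × 534 = 57031.2.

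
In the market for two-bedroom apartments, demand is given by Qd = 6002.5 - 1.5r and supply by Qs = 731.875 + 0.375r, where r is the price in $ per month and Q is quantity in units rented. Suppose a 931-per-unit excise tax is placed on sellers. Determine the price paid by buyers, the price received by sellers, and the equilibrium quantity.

r_b = 2997.2, r_s = 2066.2, Q = 1506.7

Sellers keep r_s = r_b - 931 per unit, so supply in terms of the buyer price is Qs = 382.75 + 0.375r_b.
Set Qd = Qs: 6002.5 - 1.5r_b = 382.75 + 0.375r_b, so 5619.75 = 1.875r_b and r_b = 2997.2.
Then r_s = 2997.2 - 931 = 2066.2 and Q = 6002.5 - 1.5(2997.2) = 1506.7.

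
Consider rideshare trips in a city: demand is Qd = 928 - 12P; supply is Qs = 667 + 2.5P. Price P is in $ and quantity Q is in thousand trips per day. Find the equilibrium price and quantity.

P* = 18, Q* = 712

At equilibrium Qd = Qs, so 928 - 12P = 667 + 2.5P; collecting terms, 261 = 14.5P and P* = 18.
Substitute back: Q* = 928 - 12(18) = 712.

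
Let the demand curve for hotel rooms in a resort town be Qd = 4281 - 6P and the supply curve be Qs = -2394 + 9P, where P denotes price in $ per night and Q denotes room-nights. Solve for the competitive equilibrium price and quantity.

The market clears where 4281 - 6P = -2394 + 9P. Rearranging, 15P = 6675, hence P* = 445.
From the demand curve, Q* = 4281 - 6(445) = 1611.

P* = 445, Q* = 1611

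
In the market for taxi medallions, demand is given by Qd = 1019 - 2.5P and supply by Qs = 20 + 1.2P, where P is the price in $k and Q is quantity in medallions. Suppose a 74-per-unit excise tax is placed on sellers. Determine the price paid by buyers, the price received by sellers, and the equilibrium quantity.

P_b = 294, P_s = 220, Q = 284

With a tax of 74 on sellers, they supply based on the net price P_s = P_b - 74, so Qs = -68.8 + 1.2P_b.
Set Qd = Qs: 1019 - 2.5P_b = -68.8 + 1.2P_b, so 1087.8 = 3.7P_b and P_b = 294.
So P_s = 220 and the quantity traded is Q = 1019 - 2.5(294) = 284.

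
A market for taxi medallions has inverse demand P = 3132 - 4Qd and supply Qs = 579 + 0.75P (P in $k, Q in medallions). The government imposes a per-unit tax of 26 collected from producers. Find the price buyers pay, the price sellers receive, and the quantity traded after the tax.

In direct form, Qd = 783 - 0.25P.
With a tax of 26 on producers, they supply based on the net price P_s = P_b - 26, so Qs = 559.5 + 0.75P_b.
Equate demand and the shifted supply: 783 - 0.25P_b = 559.5 + 0.75P_b, giving P_b = 223.5, so P_b = 223.5.
Then P_s = 223.5 - 26 = 197.5 and Q = 783 - 0.25(223.5) = 727.125.

P_b = 223.5, P_s = 197.5, Q = 727.125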